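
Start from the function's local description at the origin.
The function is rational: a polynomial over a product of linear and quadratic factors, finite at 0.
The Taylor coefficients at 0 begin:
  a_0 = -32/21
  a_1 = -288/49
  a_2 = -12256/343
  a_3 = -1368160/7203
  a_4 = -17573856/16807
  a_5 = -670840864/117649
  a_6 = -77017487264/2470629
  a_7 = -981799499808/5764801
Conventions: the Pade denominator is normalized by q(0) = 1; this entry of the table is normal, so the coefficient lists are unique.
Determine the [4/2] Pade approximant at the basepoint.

The Pade approximant has numerator coefficients [-32/21, 758528/3484719, -12032/387191, 5120/1161573, -2048/3484719]; denominator coefficients [1, -4646281/1161573, -3097548/387191].

Taylor coefficients needed (read off): a_0 = -32/21, a_1 = -288/49, a_2 = -12256/343, a_3 = -1368160/7203, a_4 = -17573856/16807, a_5 = -670840864/117649, a_6 = -77017487264/2470629.
Write the denominator as Q(v) = 1 + q1*v + q2*v^2. Requiring Q*f - P = O(v^7) with deg P <= 4 kills the coefficients of v^5..v^6 in Q*f:
  v^5: a_5 + q1*a_4 + q2*a_3 = 0, i.e. -670840864/117649 + (-17573856/16807)*q1 + (-1368160/7203)*q2 = 0.
  v^6: a_6 + q1*a_5 + q2*a_4 = 0, i.e. -77017487264/2470629 + (-670840864/117649)*q1 + (-17573856/16807)*q2 = 0.
Solving this linear system: q1 = -4646281/1161573, q2 = -3097548/387191.
The numerator is Q*f truncated at degree 4: P0 = a_0 = -32/21; P1 = a_1 + q1*a_0 = 758528/3484719; P2 = a_2 + q1*a_1 + q2*a_0 = -12032/387191; P3 = a_3 + q1*a_2 + q2*a_1 = 5120/1161573; P4 = a_4 + q1*a_3 + q2*a_2 = -2048/3484719.


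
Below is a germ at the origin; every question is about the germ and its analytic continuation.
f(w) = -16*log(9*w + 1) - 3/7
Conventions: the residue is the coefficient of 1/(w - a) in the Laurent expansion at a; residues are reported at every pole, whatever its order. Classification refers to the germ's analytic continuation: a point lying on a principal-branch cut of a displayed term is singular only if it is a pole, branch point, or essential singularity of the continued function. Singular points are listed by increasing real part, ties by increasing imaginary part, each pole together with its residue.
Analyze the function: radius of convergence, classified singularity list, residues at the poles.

Radius of convergence at 0: 1/9.
At -1/9: a logarithmic branch point.

Branch term (-16)*log(1 - w/(-1/9)): its argument vanishes at w = -1/9, a logarithmic branch point, modulus 1/9.
The radius of convergence is the smallest modulus among the singular points: 1/9.


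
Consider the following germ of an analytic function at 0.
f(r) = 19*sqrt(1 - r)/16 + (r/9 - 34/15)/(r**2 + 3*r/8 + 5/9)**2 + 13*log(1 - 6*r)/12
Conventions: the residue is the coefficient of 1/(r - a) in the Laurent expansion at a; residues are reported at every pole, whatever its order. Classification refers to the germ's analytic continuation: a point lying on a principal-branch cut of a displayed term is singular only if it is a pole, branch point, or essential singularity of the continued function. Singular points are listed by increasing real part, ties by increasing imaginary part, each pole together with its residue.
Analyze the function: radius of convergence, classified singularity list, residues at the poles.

Denominator factor (r**2 + 3*r/8 + 5/9)^2: discriminant -1199/576, complex-conjugate roots (-3/16) + ((1/48)*sqrt(1199))*i and (-3/16) - ((1/48)*sqrt(1199))*i; poles of order 2, moduli (1/3)*sqrt(5) and (1/3)*sqrt(5).
Branch term (19/16)*sqrt(1 - r/(1)): its argument vanishes at r = 1, a square-root branch point, modulus 1.
Branch term (13/12)*log(1 - r/(1/6)): its argument vanishes at r = 1/6, a logarithmic branch point, modulus 1/6.
The radius of convergence is the smallest modulus among the singular points: 1/6.
The branch terms are analytic at (-3/16) - ((1/48)*sqrt(1199))*i and contribute nothing to the residue; only the rational part matters.
The factor r**2 + 3*r/8 + 5/9 splits as (r - a)(r - a') with a = (-3/16) - ((1/48)*sqrt(1199))*i, a' = (-3/16) + ((1/48)*sqrt(1199))*i. At the order-2 pole a set g(r) = (r - a)^2*(rational part) = [r/9 - 34/15] / (r - a')^2.
Order-2 pole: residue = g'(a); g'((-3/16) - ((1/48)*sqrt(1199))*i) = -((316224/7188005)*sqrt(1199))*i, so the residue is -((316224/7188005)*sqrt(1199))*i.
The branch terms are analytic at (-3/16) + ((1/48)*sqrt(1199))*i and contribute nothing to the residue; only the rational part matters.
The factor r**2 + 3*r/8 + 5/9 splits as (r - a)(r - a') with a = (-3/16) + ((1/48)*sqrt(1199))*i, a' = (-3/16) - ((1/48)*sqrt(1199))*i. At the order-2 pole a set g(r) = (r - a)^2*(rational part) = [r/9 - 34/15] / (r - a')^2.
Order-2 pole: residue = g'(a); g'((-3/16) + ((1/48)*sqrt(1199))*i) = ((316224/7188005)*sqrt(1199))*i, so the residue is ((316224/7188005)*sqrt(1199))*i.
List the singular points by increasing real part (a conjugate pair: the negative imaginary part first).

Radius of convergence at 0: 1/6.
At (-3/16) - ((1/48)*sqrt(1199))*i: a pole of order 2; residue -((316224/7188005)*sqrt(1199))*i.
At (-3/16) + ((1/48)*sqrt(1199))*i: a pole of order 2; residue ((316224/7188005)*sqrt(1199))*i.
At 1/6: a logarithmic branch point.
At 1: an algebraic (square-root) branch point.


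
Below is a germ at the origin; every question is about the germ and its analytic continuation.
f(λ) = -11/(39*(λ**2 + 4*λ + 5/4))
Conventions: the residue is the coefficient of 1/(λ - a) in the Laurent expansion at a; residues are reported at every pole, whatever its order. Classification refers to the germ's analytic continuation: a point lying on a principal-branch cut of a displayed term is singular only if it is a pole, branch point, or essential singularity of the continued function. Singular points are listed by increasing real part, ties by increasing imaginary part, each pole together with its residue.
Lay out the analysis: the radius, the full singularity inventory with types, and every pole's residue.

Radius of convergence at 0: 2 - (1/2)*sqrt(11).
At -2 - (1/2)*sqrt(11): a pole of order 1; residue (1/39)*sqrt(11).
At -2 + (1/2)*sqrt(11): a pole of order 1; residue -(1/39)*sqrt(11).

Denominator factor (λ**2 + 4*λ + 5/4): discriminant 11, real irrational roots -2 + (1/2)*sqrt(11) and -2 - (1/2)*sqrt(11); poles of order 1, moduli 2 - (1/2)*sqrt(11) and 2 + (1/2)*sqrt(11).
The radius of convergence is the smallest modulus among the singular points: 2 - (1/2)*sqrt(11).
The factor λ**2 + 4*λ + 5/4 splits as (λ - a)(λ - a') with a = -2 - (1/2)*sqrt(11), a' = -2 + (1/2)*sqrt(11). At the order-1 pole a set g(λ) = (λ - a)*f(λ) = [-11/39] / (λ - a').
Simple pole: residue = g(a) at a = -2 - (1/2)*sqrt(11), which is (1/39)*sqrt(11).
The factor λ**2 + 4*λ + 5/4 splits as (λ - a)(λ - a') with a = -2 + (1/2)*sqrt(11), a' = -2 - (1/2)*sqrt(11). At the order-1 pole a set g(λ) = (λ - a)*f(λ) = [-11/39] / (λ - a').
Simple pole: residue = g(a) at a = -2 + (1/2)*sqrt(11), which is -(1/39)*sqrt(11).
List the singular points by increasing real part (a conjugate pair: the negative imaginary part first).


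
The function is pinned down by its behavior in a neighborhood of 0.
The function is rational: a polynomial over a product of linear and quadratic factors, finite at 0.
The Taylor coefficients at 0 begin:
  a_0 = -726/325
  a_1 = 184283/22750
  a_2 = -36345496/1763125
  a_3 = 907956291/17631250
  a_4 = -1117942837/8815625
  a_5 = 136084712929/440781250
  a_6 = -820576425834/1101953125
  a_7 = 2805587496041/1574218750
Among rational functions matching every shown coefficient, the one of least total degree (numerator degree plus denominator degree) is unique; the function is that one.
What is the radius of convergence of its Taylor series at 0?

No rational of total degree below 4 reproduces all 8 coefficients; solving the [2/2] Pade equations on them gives f(ξ) = (27*ξ**2/31 - 5*ξ/14 - 6/13)/(ξ + 5/11)**2, whose expansion matches every shown term.
Denominator factor (ξ + 5/11)^2: pole of order 2 at -5/11, modulus 5/11.
The radius of convergence is the smallest modulus among the singular points: 5/11.

The radius of convergence is 5/11.


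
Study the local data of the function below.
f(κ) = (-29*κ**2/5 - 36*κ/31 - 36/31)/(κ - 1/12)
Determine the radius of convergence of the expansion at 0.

Denominator factor (κ - 1/12): pole of order 1 at 1/12, modulus 1/12.
The radius of convergence is the smallest modulus among the singular points: 1/12.

The radius of convergence is 1/12.


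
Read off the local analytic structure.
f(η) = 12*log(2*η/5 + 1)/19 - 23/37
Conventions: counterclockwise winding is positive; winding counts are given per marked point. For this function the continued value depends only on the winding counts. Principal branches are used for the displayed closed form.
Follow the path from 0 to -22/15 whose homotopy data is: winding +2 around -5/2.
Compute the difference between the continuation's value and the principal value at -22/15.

Continued minus principal equals (48/19)*pi*i.

The rational part is single-valued and drops out of the difference; each branch term changes only by its own monodromy.
(12/19)*log(1 - η/(-5/2)): each positive loop around -5/2 adds 2*pi*i to the log, so winding +2 contributes (12/19)*(2)*2*pi*i = (48/19)*pi*i.
Summing the contributions at η = -22/15 gives (48/19)*pi*i.


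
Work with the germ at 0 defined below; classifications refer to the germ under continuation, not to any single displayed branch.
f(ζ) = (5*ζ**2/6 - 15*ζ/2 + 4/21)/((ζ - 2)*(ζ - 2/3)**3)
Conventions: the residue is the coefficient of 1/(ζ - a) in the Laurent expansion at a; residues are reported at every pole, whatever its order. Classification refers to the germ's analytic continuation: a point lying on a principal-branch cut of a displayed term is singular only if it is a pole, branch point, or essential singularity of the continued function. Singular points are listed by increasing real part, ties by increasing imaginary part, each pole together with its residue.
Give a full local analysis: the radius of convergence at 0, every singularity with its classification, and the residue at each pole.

Denominator factor (ζ - 2/3)^3: pole of order 3 at 2/3, modulus 2/3.
Denominator factor (ζ - 2): pole of order 1 at 2, modulus 2.
The radius of convergence is the smallest modulus among the singular points: 2/3.
At the order-3 pole 2/3 set g(ζ) = (ζ - (2/3))^3*f(ζ) = (5*ζ**2/6 - 15*ζ/2 + 4/21)/(ζ - 2).
Order-3 pole: residue = g''(a)/2; g''(2/3) = 2169/224, so the residue is 2169/448.
At the order-1 pole 2 set g(ζ) = (ζ - (2))*f(ζ) = (5*ζ**2/6 - 15*ζ/2 + 4/21)/(ζ - 2/3)**3.
Simple pole: residue = g(a) at a = 2, which is -2169/448.
List the singular points by increasing real part (a conjugate pair: the negative imaginary part first).

Radius of convergence at 0: 2/3.
At 2/3: a pole of order 3; residue 2169/448.
At 2: a pole of order 1; residue -2169/448.


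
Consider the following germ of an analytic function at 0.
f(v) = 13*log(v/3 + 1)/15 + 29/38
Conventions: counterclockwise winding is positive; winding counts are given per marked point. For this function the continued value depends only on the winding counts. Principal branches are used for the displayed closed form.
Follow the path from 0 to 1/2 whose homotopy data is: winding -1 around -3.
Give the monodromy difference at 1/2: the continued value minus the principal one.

The rational part is single-valued and drops out of the difference; each branch term changes only by its own monodromy.
(13/15)*log(1 - v/(-3)): each positive loop around -3 adds 2*pi*i to the log, so winding -1 contributes (13/15)*(-1)*2*pi*i = -(26/15)*pi*i.
Summing the contributions at v = 1/2 gives -(26/15)*pi*i.

Continued minus principal equals -(26/15)*pi*i.


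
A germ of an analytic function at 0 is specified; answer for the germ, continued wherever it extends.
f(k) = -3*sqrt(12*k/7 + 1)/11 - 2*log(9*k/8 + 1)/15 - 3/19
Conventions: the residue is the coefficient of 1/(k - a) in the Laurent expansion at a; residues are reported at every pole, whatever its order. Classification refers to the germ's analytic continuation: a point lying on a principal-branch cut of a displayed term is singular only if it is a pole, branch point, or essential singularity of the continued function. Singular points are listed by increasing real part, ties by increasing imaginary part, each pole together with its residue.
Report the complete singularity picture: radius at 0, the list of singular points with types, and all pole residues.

Radius of convergence at 0: 7/12.
At -8/9: a logarithmic branch point.
At -7/12: an algebraic (square-root) branch point.

Branch term (-3/11)*sqrt(1 - k/(-7/12)): its argument vanishes at k = -7/12, a square-root branch point, modulus 7/12.
Branch term (-2/15)*log(1 - k/(-8/9)): its argument vanishes at k = -8/9, a logarithmic branch point, modulus 8/9.
The radius of convergence is the smallest modulus among the singular points: 7/12.
List the singular points by increasing real part (a conjugate pair: the negative imaginary part first).


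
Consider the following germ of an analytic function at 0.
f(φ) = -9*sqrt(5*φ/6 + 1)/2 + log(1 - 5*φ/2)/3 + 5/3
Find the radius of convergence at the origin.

The radius of convergence is 2/5.

Branch term (1/3)*log(1 - φ/(2/5)): its argument vanishes at φ = 2/5, a logarithmic branch point, modulus 2/5.
Branch term (-9/2)*sqrt(1 - φ/(-6/5)): its argument vanishes at φ = -6/5, a square-root branch point, modulus 6/5.
The radius of convergence is the smallest modulus among the singular points: 2/5.


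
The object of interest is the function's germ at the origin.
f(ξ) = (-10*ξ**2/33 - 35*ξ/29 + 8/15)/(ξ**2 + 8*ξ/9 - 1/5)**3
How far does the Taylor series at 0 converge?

Denominator factor (ξ**2 + 8*ξ/9 - 1/5)^3: discriminant 644/405, real irrational roots -4/9 + (1/45)*sqrt(805) and -4/9 - (1/45)*sqrt(805); poles of order 3, moduli -4/9 + (1/45)*sqrt(805) and 4/9 + (1/45)*sqrt(805).
The radius of convergence is the smallest modulus among the singular points: -4/9 + (1/45)*sqrt(805).

The radius of convergence is -4/9 + (1/45)*sqrt(805).


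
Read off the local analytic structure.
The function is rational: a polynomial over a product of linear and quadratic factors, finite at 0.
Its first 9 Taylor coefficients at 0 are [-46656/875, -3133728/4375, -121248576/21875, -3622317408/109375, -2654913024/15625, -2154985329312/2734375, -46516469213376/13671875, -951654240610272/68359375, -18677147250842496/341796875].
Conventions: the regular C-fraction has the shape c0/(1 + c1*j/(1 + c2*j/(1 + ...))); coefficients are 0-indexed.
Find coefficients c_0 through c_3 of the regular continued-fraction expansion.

Taylor coefficients (read off): a_0 = -46656/875, a_1 = -3133728/4375, a_2 = -121248576/21875, a_3 = -3622317408/109375.
c0 = a_0 = -46656/875. Peel one level at a time: if S = 1 + c*j/S' with S'(0) = 1, then c is the j-coefficient of S and S' = c*j/(S - 1).
S_1 = c0/f = 1 + (-403/30)*j + (22951/300)*j^2 + ...; c1 = -403/30.
S_2 = c1*j/(S_1 - 1) = 1 + (22951/4030)*j + (498604993/36542025)*j^2 + ...; c2 = 22951/4030.
S_3 = c2*j/(S_2 - 1) = 1 + (-997209986/416216385)*j + ...; c3 = -997209986/416216385.

The regular C-fraction coefficients are [-46656/875, -403/30, 22951/4030, -997209986/416216385].


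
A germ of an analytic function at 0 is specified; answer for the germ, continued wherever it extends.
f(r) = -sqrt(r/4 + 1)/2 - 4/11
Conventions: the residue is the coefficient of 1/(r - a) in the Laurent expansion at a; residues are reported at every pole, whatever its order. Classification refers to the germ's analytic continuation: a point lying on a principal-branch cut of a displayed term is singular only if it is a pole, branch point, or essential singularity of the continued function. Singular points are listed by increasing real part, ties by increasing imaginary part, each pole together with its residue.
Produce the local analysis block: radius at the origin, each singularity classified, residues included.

Branch term (-1/2)*sqrt(1 - r/(-4)): its argument vanishes at r = -4, a square-root branch point, modulus 4.
The radius of convergence is the smallest modulus among the singular points: 4.

Radius of convergence at 0: 4.
At -4: an algebraic (square-root) branch point.


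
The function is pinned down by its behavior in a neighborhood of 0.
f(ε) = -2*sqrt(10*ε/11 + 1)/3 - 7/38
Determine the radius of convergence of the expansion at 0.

The radius of convergence is 11/10.

Branch term (-2/3)*sqrt(1 - ε/(-11/10)): its argument vanishes at ε = -11/10, a square-root branch point, modulus 11/10.
The radius of convergence is the smallest modulus among the singular points: 11/10.


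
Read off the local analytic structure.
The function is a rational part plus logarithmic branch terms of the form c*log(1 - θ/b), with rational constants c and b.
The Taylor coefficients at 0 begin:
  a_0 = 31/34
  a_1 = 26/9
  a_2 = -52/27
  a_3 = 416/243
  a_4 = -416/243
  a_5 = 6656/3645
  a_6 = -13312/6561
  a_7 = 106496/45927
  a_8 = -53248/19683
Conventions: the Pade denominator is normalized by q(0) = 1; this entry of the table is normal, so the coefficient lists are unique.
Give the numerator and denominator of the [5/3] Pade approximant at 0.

Taylor coefficients needed (read off): a_0 = 31/34, a_1 = 26/9, a_2 = -52/27, a_3 = 416/243, a_4 = -416/243, a_5 = 6656/3645, a_6 = -13312/6561, a_7 = 106496/45927, a_8 = -53248/19683.
Write the denominator as Q(θ) = 1 + q1*θ + q2*θ^2 + q3*θ^3. Requiring Q*f - P = O(θ^9) with deg P <= 5 kills the coefficients of θ^6..θ^8 in Q*f:
  θ^6: a_6 + q1*a_5 + q2*a_4 + q3*a_3 = 0, i.e. -13312/6561 + (6656/3645)*q1 + (-416/243)*q2 + (416/243)*q3 = 0.
  θ^7: a_7 + q1*a_6 + q2*a_5 + q3*a_4 = 0, i.e. 106496/45927 + (-13312/6561)*q1 + (6656/3645)*q2 + (-416/243)*q3 = 0.
  θ^8: a_8 + q1*a_7 + q2*a_6 + q3*a_5 = 0, i.e. -53248/19683 + (106496/45927)*q1 + (-13312/6561)*q2 + (6656/3645)*q3 = 0.
Solving this linear system: q1 = 5/2, q2 = 40/21, q3 = 80/189.
The numerator is Q*f truncated at degree 5: P0 = a_0 = 31/34; P1 = a_1 + q1*a_0 = 3163/612; P2 = a_2 + q1*a_1 + q2*a_0 = 22597/3213; P3 = a_3 + q1*a_2 + q2*a_1 + q3*a_0 = 80554/28917; P4 = a_4 + q1*a_3 + q2*a_2 + q3*a_1 = 208/1701; P5 = a_5 + q1*a_4 + q2*a_3 + q3*a_2 = -208/25515.

The Pade approximant has numerator coefficients [31/34, 3163/612, 22597/3213, 80554/28917, 208/1701, -208/25515]; denominator coefficients [1, 5/2, 40/21, 80/189].


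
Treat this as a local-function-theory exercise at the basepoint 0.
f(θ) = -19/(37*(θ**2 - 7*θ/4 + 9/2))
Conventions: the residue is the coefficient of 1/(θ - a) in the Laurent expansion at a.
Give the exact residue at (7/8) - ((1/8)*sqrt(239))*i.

The factor θ**2 - 7*θ/4 + 9/2 splits as (θ - a)(θ - a') with a = (7/8) - ((1/8)*sqrt(239))*i, a' = (7/8) + ((1/8)*sqrt(239))*i. At the order-1 pole a set g(θ) = (θ - a)*f(θ) = [-19/37] / (θ - a').
Simple pole: residue = g(a) at a = (7/8) - ((1/8)*sqrt(239))*i, which is -((76/8843)*sqrt(239))*i.

The residue is -((76/8843)*sqrt(239))*i.


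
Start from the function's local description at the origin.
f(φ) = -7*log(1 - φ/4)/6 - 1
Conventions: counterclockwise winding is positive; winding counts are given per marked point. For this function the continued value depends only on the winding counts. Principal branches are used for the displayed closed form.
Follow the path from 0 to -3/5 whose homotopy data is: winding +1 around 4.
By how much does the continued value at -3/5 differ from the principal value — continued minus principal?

The rational part is single-valued and drops out of the difference; each branch term changes only by its own monodromy.
(-7/6)*log(1 - φ/(4)): each positive loop around 4 adds 2*pi*i to the log, so winding +1 contributes (-7/6)*(1)*2*pi*i = -(7/3)*pi*i.
Summing the contributions at φ = -3/5 gives -(7/3)*pi*i.

Continued minus principal equals -(7/3)*pi*i.


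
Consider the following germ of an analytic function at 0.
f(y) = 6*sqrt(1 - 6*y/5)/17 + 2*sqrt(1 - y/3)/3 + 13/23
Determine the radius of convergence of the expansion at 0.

The radius of convergence is 5/6.

Branch term (6/17)*sqrt(1 - y/(5/6)): its argument vanishes at y = 5/6, a square-root branch point, modulus 5/6.
Branch term (2/3)*sqrt(1 - y/(3)): its argument vanishes at y = 3, a square-root branch point, modulus 3.
The radius of convergence is the smallest modulus among the singular points: 5/6.


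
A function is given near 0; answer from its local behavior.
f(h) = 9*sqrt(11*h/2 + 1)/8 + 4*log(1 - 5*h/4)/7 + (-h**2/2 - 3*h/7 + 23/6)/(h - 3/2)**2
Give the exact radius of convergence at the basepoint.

Denominator factor (h - 3/2)^2: pole of order 2 at 3/2, modulus 3/2.
Branch term (9/8)*sqrt(1 - h/(-2/11)): its argument vanishes at h = -2/11, a square-root branch point, modulus 2/11.
Branch term (4/7)*log(1 - h/(4/5)): its argument vanishes at h = 4/5, a logarithmic branch point, modulus 4/5.
The radius of convergence is the smallest modulus among the singular points: 2/11.

The radius of convergence is 2/11.


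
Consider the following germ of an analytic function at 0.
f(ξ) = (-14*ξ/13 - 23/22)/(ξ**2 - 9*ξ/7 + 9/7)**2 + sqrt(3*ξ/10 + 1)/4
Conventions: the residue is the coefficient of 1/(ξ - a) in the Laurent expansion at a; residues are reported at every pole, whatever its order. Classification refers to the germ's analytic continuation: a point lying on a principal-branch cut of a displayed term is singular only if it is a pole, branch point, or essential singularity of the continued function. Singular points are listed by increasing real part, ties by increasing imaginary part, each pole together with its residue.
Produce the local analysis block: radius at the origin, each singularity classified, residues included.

Denominator factor (ξ**2 - 9*ξ/7 + 9/7)^2: discriminant -171/49, complex-conjugate roots (9/14) + ((3/14)*sqrt(19))*i and (9/14) - ((3/14)*sqrt(19))*i; poles of order 2, moduli (3/7)*sqrt(7) and (3/7)*sqrt(7).
Branch term (1/4)*sqrt(1 - ξ/(-10/3)): its argument vanishes at ξ = -10/3, a square-root branch point, modulus 10/3.
The radius of convergence is the smallest modulus among the singular points: (3/7)*sqrt(7).
The branch term is analytic at (9/14) - ((3/14)*sqrt(19))*i and contributes nothing to the residue; only the rational part matters.
The factor ξ**2 - 9*ξ/7 + 9/7 splits as (ξ - a)(ξ - a') with a = (9/14) - ((3/14)*sqrt(19))*i, a' = (9/14) + ((3/14)*sqrt(19))*i. At the order-2 pole a set g(ξ) = (ξ - a)^2*(rational part) = [-14*ξ/13 - 23/22] / (ξ - a')^2.
Order-2 pole: residue = g'(a); g'((9/14) - ((3/14)*sqrt(19))*i) = -((170471/1393821)*sqrt(19))*i, so the residue is -((170471/1393821)*sqrt(19))*i.
The branch term is analytic at (9/14) + ((3/14)*sqrt(19))*i and contributes nothing to the residue; only the rational part matters.
The factor ξ**2 - 9*ξ/7 + 9/7 splits as (ξ - a)(ξ - a') with a = (9/14) + ((3/14)*sqrt(19))*i, a' = (9/14) - ((3/14)*sqrt(19))*i. At the order-2 pole a set g(ξ) = (ξ - a)^2*(rational part) = [-14*ξ/13 - 23/22] / (ξ - a')^2.
Order-2 pole: residue = g'(a); g'((9/14) + ((3/14)*sqrt(19))*i) = ((170471/1393821)*sqrt(19))*i, so the residue is ((170471/1393821)*sqrt(19))*i.
List the singular points by increasing real part (a conjugate pair: the negative imaginary part first).

Radius of convergence at 0: (3/7)*sqrt(7).
At -10/3: an algebraic (square-root) branch point.
At (9/14) - ((3/14)*sqrt(19))*i: a pole of order 2; residue -((170471/1393821)*sqrt(19))*i.
At (9/14) + ((3/14)*sqrt(19))*i: a pole of order 2; residue ((170471/1393821)*sqrt(19))*i.


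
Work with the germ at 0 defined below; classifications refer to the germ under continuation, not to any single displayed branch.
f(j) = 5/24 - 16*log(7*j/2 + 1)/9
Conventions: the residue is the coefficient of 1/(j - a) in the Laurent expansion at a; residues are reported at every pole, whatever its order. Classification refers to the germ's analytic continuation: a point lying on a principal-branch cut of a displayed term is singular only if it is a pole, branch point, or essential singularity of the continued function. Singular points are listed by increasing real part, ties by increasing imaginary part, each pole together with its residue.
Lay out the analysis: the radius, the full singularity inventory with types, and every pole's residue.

Branch term (-16/9)*log(1 - j/(-2/7)): its argument vanishes at j = -2/7, a logarithmic branch point, modulus 2/7.
The radius of convergence is the smallest modulus among the singular points: 2/7.

Radius of convergence at 0: 2/7.
At -2/7: a logarithmic branch point.


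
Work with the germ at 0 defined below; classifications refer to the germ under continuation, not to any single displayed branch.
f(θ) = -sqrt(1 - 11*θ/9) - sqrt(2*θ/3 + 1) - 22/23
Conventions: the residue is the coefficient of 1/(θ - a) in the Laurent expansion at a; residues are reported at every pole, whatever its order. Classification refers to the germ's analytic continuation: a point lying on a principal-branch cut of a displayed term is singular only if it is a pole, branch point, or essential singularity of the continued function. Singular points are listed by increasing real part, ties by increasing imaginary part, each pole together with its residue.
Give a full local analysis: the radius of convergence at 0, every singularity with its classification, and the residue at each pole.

Branch term (-1)*sqrt(1 - θ/(9/11)): its argument vanishes at θ = 9/11, a square-root branch point, modulus 9/11.
Branch term (-1)*sqrt(1 - θ/(-3/2)): its argument vanishes at θ = -3/2, a square-root branch point, modulus 3/2.
The radius of convergence is the smallest modulus among the singular points: 9/11.
List the singular points by increasing real part (a conjugate pair: the negative imaginary part first).

Radius of convergence at 0: 9/11.
At -3/2: an algebraic (square-root) branch point.
At 9/11: an algebraic (square-root) branch point.


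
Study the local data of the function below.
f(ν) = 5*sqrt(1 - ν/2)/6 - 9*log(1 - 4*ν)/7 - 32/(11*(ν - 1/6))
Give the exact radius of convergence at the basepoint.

Denominator factor (ν - 1/6): pole of order 1 at 1/6, modulus 1/6.
Branch term (5/6)*sqrt(1 - ν/(2)): its argument vanishes at ν = 2, a square-root branch point, modulus 2.
Branch term (-9/7)*log(1 - ν/(1/4)): its argument vanishes at ν = 1/4, a logarithmic branch point, modulus 1/4.
The radius of convergence is the smallest modulus among the singular points: 1/6.

The radius of convergence is 1/6.


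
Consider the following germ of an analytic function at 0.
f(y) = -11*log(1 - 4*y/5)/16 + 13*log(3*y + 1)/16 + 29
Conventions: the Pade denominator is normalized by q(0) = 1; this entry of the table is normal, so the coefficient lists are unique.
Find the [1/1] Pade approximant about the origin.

Taylor coefficients needed (expand at 0): a_0 = 29, a_1 = 239/80, a_2 = -2749/800.
Write the denominator as Q(y) = 1 + q1*y. Requiring Q*f - P = O(y^3) with deg P <= 1 kills the coefficients of y^2..y^2 in Q*f:
  y^2: a_2 + q1*a_1 = 0, i.e. -2749/800 + (239/80)*q1 = 0.
Solving this linear system: q1 = 2749/2390.
The numerator is Q*f truncated at degree 1: P0 = a_0 = 29; P1 = a_1 + q1*a_0 = 694889/19120.

The Pade approximant has numerator coefficients [29, 694889/19120]; denominator coefficients [1, 2749/2390].


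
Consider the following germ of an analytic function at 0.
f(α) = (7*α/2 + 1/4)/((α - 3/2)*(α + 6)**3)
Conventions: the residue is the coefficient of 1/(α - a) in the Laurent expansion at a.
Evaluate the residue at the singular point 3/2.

The residue is 44/3375.

At the order-1 pole 3/2 set g(α) = (α - (3/2))*f(α) = (7*α/2 + 1/4)/(α + 6)**3.
Simple pole: residue = g(a) at a = 3/2, which is 44/3375.


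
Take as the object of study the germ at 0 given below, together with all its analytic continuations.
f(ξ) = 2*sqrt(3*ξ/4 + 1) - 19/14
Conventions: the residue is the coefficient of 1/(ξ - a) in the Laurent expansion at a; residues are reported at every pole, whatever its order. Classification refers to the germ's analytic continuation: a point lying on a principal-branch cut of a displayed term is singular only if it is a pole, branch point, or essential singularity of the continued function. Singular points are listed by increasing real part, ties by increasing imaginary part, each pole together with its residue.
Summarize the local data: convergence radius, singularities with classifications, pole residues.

Branch term (2)*sqrt(1 - ξ/(-4/3)): its argument vanishes at ξ = -4/3, a square-root branch point, modulus 4/3.
The radius of convergence is the smallest modulus among the singular points: 4/3.

Radius of convergence at 0: 4/3.
At -4/3: an algebraic (square-root) branch point.


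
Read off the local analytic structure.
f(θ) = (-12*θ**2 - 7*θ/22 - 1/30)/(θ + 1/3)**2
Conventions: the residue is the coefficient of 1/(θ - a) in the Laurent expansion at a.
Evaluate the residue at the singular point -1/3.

At the order-2 pole -1/3 set g(θ) = (θ - (-1/3))^2*f(θ) = -12*θ**2 - 7*θ/22 - 1/30.
Order-2 pole: residue = g'(a); g'(-1/3) = 169/22, so the residue is 169/22.

The residue is 169/22.


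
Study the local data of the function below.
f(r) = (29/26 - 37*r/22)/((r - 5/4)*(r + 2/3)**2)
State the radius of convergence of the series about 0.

The radius of convergence is 2/3.

Denominator factor (r - 5/4): pole of order 1 at 5/4, modulus 5/4.
Denominator factor (r + 2/3)^2: pole of order 2 at -2/3, modulus 2/3.
The radius of convergence is the smallest modulus among the singular points: 2/3.


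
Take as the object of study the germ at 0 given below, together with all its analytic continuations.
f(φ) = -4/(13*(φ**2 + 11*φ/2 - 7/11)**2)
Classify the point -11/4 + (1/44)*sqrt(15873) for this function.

The point is a pole of order 2.

The denominator factor φ**2 + 11*φ/2 - 7/11 vanishes at -11/4 + (1/44)*sqrt(15873) and appears to the power 2; the numerator there equals -4/13, nonzero, and no other factor vanishes.
Hence a pole whose order is the multiplicity, 2.


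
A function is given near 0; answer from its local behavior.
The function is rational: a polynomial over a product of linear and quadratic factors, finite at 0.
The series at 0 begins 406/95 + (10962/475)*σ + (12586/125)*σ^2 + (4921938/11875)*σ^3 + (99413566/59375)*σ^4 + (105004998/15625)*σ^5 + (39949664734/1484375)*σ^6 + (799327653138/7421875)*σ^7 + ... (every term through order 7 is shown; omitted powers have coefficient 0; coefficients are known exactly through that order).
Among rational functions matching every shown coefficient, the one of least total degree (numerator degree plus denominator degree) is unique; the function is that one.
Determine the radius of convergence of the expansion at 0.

No rational of total degree below 2 reproduces all 8 coefficients; solving the [0/2] Pade equations on them gives f(σ) = 29/(38*(σ - 5/7)*(σ - 1/4)), whose expansion matches every shown term.
Denominator factor (σ - 1/4): pole of order 1 at 1/4, modulus 1/4.
Denominator factor (σ - 5/7): pole of order 1 at 5/7, modulus 5/7.
The radius of convergence is the smallest modulus among the singular points: 1/4.

The radius of convergence is 1/4.


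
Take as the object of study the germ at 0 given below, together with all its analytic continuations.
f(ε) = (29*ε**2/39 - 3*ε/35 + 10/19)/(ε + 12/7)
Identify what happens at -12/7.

The point is a pole of order 1.

The denominator factor ε + 12/7 vanishes at -12/7 and appears to the power 1; the numerator there equals 172982/60515, nonzero, and no other factor vanishes.
Hence a pole whose order is the multiplicity, 1.


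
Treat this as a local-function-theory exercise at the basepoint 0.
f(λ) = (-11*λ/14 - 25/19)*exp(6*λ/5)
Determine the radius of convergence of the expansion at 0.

The radius of convergence is infinite.

The factor exp(6*λ/5) is entire and contributes no finite singular point.
The polynomial part has no poles.
No finite singular points: the Taylor series at 0 converges everywhere.


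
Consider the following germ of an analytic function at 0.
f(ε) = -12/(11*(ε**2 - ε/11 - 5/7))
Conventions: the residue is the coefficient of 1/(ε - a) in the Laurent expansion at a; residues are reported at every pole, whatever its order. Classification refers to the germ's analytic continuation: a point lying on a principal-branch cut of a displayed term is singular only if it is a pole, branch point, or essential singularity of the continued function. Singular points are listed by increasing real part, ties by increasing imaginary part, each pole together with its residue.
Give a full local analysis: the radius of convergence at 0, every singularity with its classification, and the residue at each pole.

Radius of convergence at 0: -1/22 + (1/154)*sqrt(16989).
At 1/22 - (1/154)*sqrt(16989): a pole of order 1; residue (4/809)*sqrt(16989).
At 1/22 + (1/154)*sqrt(16989): a pole of order 1; residue -(4/809)*sqrt(16989).

Denominator factor (ε**2 - ε/11 - 5/7): discriminant 2427/847, real irrational roots 1/22 + (1/154)*sqrt(16989) and 1/22 - (1/154)*sqrt(16989); poles of order 1, moduli 1/22 + (1/154)*sqrt(16989) and -1/22 + (1/154)*sqrt(16989).
The radius of convergence is the smallest modulus among the singular points: -1/22 + (1/154)*sqrt(16989).
The factor ε**2 - ε/11 - 5/7 splits as (ε - a)(ε - a') with a = 1/22 - (1/154)*sqrt(16989), a' = 1/22 + (1/154)*sqrt(16989). At the order-1 pole a set g(ε) = (ε - a)*f(ε) = [-12/11] / (ε - a').
Simple pole: residue = g(a) at a = 1/22 - (1/154)*sqrt(16989), which is (4/809)*sqrt(16989).
The factor ε**2 - ε/11 - 5/7 splits as (ε - a)(ε - a') with a = 1/22 + (1/154)*sqrt(16989), a' = 1/22 - (1/154)*sqrt(16989). At the order-1 pole a set g(ε) = (ε - a)*f(ε) = [-12/11] / (ε - a').
Simple pole: residue = g(a) at a = 1/22 + (1/154)*sqrt(16989), which is -(4/809)*sqrt(16989).
List the singular points by increasing real part (a conjugate pair: the negative imaginary part first).


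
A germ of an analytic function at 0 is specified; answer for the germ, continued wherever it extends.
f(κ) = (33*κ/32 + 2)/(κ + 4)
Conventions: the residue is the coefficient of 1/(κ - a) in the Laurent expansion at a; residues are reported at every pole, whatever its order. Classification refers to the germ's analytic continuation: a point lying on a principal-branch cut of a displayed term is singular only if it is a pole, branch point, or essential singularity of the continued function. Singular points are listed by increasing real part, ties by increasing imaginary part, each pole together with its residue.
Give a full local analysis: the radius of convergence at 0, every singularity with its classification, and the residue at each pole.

Denominator factor (κ + 4): pole of order 1 at -4, modulus 4.
The radius of convergence is the smallest modulus among the singular points: 4.
At the order-1 pole -4 set g(κ) = (κ - (-4))*f(κ) = 33*κ/32 + 2.
Simple pole: residue = g(a) at a = -4, which is -17/8.

Radius of convergence at 0: 4.
At -4: a pole of order 1; residue -17/8.


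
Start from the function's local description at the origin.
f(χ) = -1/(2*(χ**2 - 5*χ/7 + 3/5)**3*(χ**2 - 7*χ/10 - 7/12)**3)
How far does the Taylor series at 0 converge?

The radius of convergence is -7/20 + (11/60)*sqrt(21).

Denominator factor (χ**2 - 5*χ/7 + 3/5)^3: discriminant -463/245, complex-conjugate roots (5/14) + ((1/70)*sqrt(2315))*i and (5/14) - ((1/70)*sqrt(2315))*i; poles of order 3, moduli (1/5)*sqrt(15) and (1/5)*sqrt(15).
Denominator factor (χ**2 - 7*χ/10 - 7/12)^3: discriminant 847/300, real irrational roots 7/20 + (11/60)*sqrt(21) and 7/20 - (11/60)*sqrt(21); poles of order 3, moduli 7/20 + (11/60)*sqrt(21) and -7/20 + (11/60)*sqrt(21).
The radius of convergence is the smallest modulus among the singular points: -7/20 + (11/60)*sqrt(21).


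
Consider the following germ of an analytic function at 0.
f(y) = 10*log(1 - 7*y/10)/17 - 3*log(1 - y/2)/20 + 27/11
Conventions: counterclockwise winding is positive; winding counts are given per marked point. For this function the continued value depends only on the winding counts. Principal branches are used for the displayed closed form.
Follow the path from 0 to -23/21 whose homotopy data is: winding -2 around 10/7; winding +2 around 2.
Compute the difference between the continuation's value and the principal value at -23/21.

Continued minus principal equals -(251/85)*pi*i.

The rational part is single-valued and drops out of the difference; each branch term changes only by its own monodromy.
(-3/20)*log(1 - y/(2)): each positive loop around 2 adds 2*pi*i to the log, so winding +2 contributes (-3/20)*(2)*2*pi*i = -(3/5)*pi*i.
(10/17)*log(1 - y/(10/7)): each positive loop around 10/7 adds 2*pi*i to the log, so winding -2 contributes (10/17)*(-2)*2*pi*i = -(40/17)*pi*i.
Summing the contributions at y = -23/21 gives -(251/85)*pi*i.


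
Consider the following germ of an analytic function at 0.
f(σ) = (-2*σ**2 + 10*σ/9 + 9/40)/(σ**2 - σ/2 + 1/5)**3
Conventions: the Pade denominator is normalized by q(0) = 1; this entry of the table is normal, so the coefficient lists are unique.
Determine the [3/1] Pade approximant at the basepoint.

The Pade approximant has numerator coefficients [225/8, 11678575/21024, 1507124875/378432, 1493816125/126144]; denominator coefficients [1, 19217/2628].

Taylor coefficients needed (expand at 0): a_0 = 225/8, a_1 = 50375/144, a_2 = 68375/48, a_3 = 45625/32, a_4 = -12010625/1152.
Write the denominator as Q(σ) = 1 + q1*σ. Requiring Q*f - P = O(σ^5) with deg P <= 3 kills the coefficients of σ^4..σ^4 in Q*f:
  σ^4: a_4 + q1*a_3 = 0, i.e. -12010625/1152 + (45625/32)*q1 = 0.
Solving this linear system: q1 = 19217/2628.
The numerator is Q*f truncated at degree 3: P0 = a_0 = 225/8; P1 = a_1 + q1*a_0 = 11678575/21024; P2 = a_2 + q1*a_1 = 1507124875/378432; P3 = a_3 + q1*a_2 = 1493816125/126144.


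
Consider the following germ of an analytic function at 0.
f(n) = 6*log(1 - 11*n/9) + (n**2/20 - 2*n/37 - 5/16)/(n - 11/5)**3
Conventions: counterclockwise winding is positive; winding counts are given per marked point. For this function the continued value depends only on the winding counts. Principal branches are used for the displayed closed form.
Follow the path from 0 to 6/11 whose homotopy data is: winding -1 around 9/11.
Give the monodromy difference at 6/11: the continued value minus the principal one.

The rational part is single-valued and drops out of the difference; each branch term changes only by its own monodromy.
(6)*log(1 - n/(9/11)): each positive loop around 9/11 adds 2*pi*i to the log, so winding -1 contributes (6)*(-1)*2*pi*i = -(12)*pi*i.
Summing the contributions at n = 6/11 gives -(12)*pi*i.

Continued minus principal equals -(12)*pi*i.


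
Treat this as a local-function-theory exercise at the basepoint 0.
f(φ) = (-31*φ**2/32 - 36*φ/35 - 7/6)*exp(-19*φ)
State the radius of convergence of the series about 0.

The factor exp(-19*φ) is entire and contributes no finite singular point.
The polynomial part has no poles.
No finite singular points: the Taylor series at 0 converges everywhere.

The radius of convergence is infinite.


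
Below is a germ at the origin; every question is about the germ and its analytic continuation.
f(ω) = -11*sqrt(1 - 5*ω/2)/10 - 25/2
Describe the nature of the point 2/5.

The term (-11/10)*sqrt(1 - ω/(2/5)) has argument 1 - 2/5/(2/5) = 0 at 2/5: a square-root (algebraic, two-sheeted) branch point; the remaining terms are analytic or single-valued there.

The point is an algebraic (square-root) branch point.


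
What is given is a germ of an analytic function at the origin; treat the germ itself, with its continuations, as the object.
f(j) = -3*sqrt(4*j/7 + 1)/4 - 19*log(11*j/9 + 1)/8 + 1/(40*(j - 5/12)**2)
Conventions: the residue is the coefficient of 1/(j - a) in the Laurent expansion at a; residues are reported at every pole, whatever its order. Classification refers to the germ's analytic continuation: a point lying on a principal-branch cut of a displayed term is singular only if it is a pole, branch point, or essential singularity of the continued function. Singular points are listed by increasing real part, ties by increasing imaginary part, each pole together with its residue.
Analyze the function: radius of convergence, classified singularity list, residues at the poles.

Radius of convergence at 0: 5/12.
At -7/4: an algebraic (square-root) branch point.
At -9/11: a logarithmic branch point.
At 5/12: a pole of order 2; residue 0.

Denominator factor (j - 5/12)^2: pole of order 2 at 5/12, modulus 5/12.
Branch term (-3/4)*sqrt(1 - j/(-7/4)): its argument vanishes at j = -7/4, a square-root branch point, modulus 7/4.
Branch term (-19/8)*log(1 - j/(-9/11)): its argument vanishes at j = -9/11, a logarithmic branch point, modulus 9/11.
The radius of convergence is the smallest modulus among the singular points: 5/12.
The branch terms are analytic at 5/12 and contribute nothing to the residue; only the rational part matters.
At the order-2 pole 5/12 set g(j) = (j - (5/12))^2*(rational part) = 1/40.
Order-2 pole: residue = g'(a); g'(5/12) = 0, so the residue is 0.
List the singular points by increasing real part (a conjugate pair: the negative imaginary part first).
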